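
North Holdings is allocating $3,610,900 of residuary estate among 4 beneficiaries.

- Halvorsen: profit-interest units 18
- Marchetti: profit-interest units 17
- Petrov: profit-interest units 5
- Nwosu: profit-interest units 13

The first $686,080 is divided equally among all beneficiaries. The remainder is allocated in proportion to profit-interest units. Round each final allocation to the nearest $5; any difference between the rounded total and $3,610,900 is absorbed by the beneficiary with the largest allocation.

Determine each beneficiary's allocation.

Equal tier: $686,080 ÷ 4 = $171,520 apiece.
Remainder $2,924,820 by profit-interest units (total 53): Halvorsen 993,335.09 → $993,335; Marchetti 938,149.81 → $938,150; Petrov 275,926.42 → $275,925; Nwosu 717,408.68 → $717,410.
Totals: Halvorsen $171,520 + $993,335 = $1,164,855; Marchetti $171,520 + $938,150 = $1,109,670; Petrov $171,520 + $275,925 = $447,445; Nwosu $171,520 + $717,410 = $888,930.

Halvorsen: $1,164,855; Marchetti: $1,109,670; Petrov: $447,445; Nwosu: $888,930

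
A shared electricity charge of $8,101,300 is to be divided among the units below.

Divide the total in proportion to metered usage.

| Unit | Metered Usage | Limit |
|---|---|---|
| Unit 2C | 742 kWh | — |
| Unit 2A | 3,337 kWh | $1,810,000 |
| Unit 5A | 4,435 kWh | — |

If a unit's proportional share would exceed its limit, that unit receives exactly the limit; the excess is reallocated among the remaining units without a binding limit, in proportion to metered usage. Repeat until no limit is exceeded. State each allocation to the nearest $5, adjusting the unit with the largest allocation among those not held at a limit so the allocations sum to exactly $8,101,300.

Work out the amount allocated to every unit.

Unit 2C: $901,710 | Unit 2A: $1,810,000 | Unit 5A: $5,389,590

Sum of metered usage: 8,514.
Proportional shares (ignoring caps): Unit 2C 706,032.96; Unit 2A 3,175,245.25; Unit 5A 4,220,021.79.
Cap binds for Unit 2A ($1,810,000); remaining pool $6,291,300 reallocated over remaining metered usage 5,177.
Remaining shares: Unit 2C 901,708.44 → $901,710; Unit 5A 5,389,591.56 → $5,389,590.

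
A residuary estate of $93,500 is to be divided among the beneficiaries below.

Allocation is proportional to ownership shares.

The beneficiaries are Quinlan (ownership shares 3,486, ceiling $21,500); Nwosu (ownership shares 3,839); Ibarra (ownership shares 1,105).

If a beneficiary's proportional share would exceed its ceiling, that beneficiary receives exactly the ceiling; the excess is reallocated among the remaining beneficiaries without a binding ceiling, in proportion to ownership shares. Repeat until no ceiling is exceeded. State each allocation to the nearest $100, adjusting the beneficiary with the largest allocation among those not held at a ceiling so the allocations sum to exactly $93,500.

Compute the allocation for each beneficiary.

Combined ownership shares = 8,430.
Proportional shares (ignoring caps): Quinlan 38,664.41; Nwosu 42,579.66; Ibarra 12,255.93.
Capped: Quinlan ($21,500); residual $72,000 reallocated over remaining ownership shares 4,944.
Shares after redistribution: Nwosu 55,907.77 → $55,900; Ibarra 16,092.23 → $16,100.

Quinlan: $21,500 | Nwosu: $55,900 | Ibarra: $16,100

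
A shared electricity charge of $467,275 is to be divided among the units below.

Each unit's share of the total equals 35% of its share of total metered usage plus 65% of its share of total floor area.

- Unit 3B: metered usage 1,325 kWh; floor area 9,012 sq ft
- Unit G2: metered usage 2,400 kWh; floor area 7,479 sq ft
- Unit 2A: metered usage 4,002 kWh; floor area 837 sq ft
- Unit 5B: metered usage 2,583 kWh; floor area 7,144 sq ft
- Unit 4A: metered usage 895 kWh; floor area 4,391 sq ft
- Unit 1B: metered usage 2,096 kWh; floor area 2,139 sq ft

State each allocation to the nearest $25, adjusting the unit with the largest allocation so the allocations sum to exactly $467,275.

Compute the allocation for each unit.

Unit 3B: $104,600 | Unit G2: $102,775 | Unit 2A: $57,400 | Unit 5B: $101,750 | Unit 4A: $54,025 | Unit 1B: $46,725

Metered usage total 13,301; floor area total 31,002.
Combined weights (35% metered usage + 65% floor area): Unit 3B 0.2238; Unit G2 0.2200; Unit 2A 0.1229; Unit 5B 0.2178; Unit 4A 0.1156; Unit 1B 0.1000.
Raw shares: Unit 3B 104,583.11; Unit G2 102,782.17; Unit 2A 57,407.88; Unit 5B 101,750.28; Unit 4A 54,023.66; Unit 1B 46,727.90.
After rounding ($25): Unit 3B $104,575; Unit G2 $102,775; Unit 2A $57,400; Unit 5B $101,750; Unit 4A $54,025; Unit 1B $46,725. Sum = $467,250.
Difference $467,275 − $467,250 = +$25 applied to largest allocation (Unit 3B): Unit 3B becomes $104,600.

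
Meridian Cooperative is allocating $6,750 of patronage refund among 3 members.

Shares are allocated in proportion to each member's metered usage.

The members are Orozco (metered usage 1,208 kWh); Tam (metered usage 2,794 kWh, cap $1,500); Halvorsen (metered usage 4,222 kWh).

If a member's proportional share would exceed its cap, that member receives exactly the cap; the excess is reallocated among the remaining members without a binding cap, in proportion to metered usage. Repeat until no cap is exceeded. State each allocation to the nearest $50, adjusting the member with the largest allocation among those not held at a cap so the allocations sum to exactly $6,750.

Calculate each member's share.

Combined metered usage = 8,224.
Proportional shares (ignoring caps): Orozco 991.49; Tam 2,293.23; Halvorsen 3,465.28.
Held at cap: Tam ($1,500); residual $5,250 reallocated over remaining metered usage 5,430.
Shares after redistribution: Orozco 1,167.96 → $1,150; Halvorsen 4,082.04 → $4,100.

Orozco: $1,150 · Tam: $1,500 · Halvorsen: $4,100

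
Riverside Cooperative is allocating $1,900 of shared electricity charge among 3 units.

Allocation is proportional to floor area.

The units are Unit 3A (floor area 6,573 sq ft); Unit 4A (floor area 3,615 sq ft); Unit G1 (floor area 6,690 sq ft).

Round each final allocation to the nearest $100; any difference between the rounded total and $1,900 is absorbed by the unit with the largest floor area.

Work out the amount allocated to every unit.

Floor area total: 6,573 + 3,615 + 6,690 = 16,878.
Proportional shares: Unit 3A 739.94; Unit 4A 406.95; Unit G1 753.11.
After rounding ($100): Unit 3A $700; Unit 4A $400; Unit G1 $800. Sum = $1,900.
Rounded total matches; no reconciliation needed.

Unit 3A: $700 | Unit 4A: $400 | Unit G1: $800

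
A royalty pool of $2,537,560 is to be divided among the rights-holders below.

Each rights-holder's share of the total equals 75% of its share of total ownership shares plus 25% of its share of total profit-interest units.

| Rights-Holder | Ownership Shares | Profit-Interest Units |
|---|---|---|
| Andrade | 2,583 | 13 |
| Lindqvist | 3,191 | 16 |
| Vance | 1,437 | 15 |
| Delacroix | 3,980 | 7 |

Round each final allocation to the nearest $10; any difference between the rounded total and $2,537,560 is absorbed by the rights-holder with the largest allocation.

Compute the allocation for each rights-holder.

Ownership shares total 11,191; profit-interest units total 51.
Blended shares (75% ownership shares + 25% profit-interest units): Andrade 0.2368; Lindqvist 0.2923; Vance 0.1698; Delacroix 0.3010.
Unrounded shares: Andrade 600,978.82; Lindqvist 741,693.91; Vance 430,965.18; Delacroix 763,922.09.
After rounding ($10): Andrade $600,980; Lindqvist $741,690; Vance $430,970; Delacroix $763,920. Sum = $2,537,560.
Sum already equals the total — no adjustment.

Andrade: $600,980 · Lindqvist: $741,690 · Vance: $430,970 · Delacroix: $763,920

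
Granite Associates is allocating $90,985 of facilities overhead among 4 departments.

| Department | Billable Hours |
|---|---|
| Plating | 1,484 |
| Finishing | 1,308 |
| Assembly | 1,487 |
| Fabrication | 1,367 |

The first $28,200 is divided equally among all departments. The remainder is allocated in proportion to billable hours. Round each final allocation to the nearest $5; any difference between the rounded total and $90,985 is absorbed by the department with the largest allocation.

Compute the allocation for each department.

First tranche $28,200 split equally: $7,050 each.
Remainder $62,785 by billable hours (total 5,646): Plating 16,502.47 → $16,500; Finishing 14,545.30 → $14,545; Assembly 16,535.83 → $16,535; Fabrication 15,201.40 → $15,200.
Rounding difference +$5 on remainder applied to Assembly.
Totals: Plating $7,050 + $16,500 = $23,550; Finishing $7,050 + $14,545 = $21,595; Assembly $7,050 + $16,540 = $23,590; Fabrication $7,050 + $15,200 = $22,250.

Plating: $23,550 · Finishing: $21,595 · Assembly: $23,590 · Fabrication: $22,250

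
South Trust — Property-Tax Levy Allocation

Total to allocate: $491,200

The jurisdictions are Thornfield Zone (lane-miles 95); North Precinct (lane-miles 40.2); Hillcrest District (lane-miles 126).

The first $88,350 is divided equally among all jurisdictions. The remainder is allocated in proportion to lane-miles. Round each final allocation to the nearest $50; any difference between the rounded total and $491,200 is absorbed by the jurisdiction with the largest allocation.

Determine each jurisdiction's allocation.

Thornfield Zone: $175,950 · North Precinct: $91,450 · Hillcrest District: $223,800

$88,350 shared equally gives $29,450 per jurisdiction.
Remainder $402,850 by lane-miles (total 261.2): Thornfield Zone 146,518.95 → $146,500; North Precinct 62,000.65 → $62,000; Hillcrest District 194,330.40 → $194,350.
Totals: Thornfield Zone $29,450 + $146,500 = $175,950; North Precinct $29,450 + $62,000 = $91,450; Hillcrest District $29,450 + $194,350 = $223,800.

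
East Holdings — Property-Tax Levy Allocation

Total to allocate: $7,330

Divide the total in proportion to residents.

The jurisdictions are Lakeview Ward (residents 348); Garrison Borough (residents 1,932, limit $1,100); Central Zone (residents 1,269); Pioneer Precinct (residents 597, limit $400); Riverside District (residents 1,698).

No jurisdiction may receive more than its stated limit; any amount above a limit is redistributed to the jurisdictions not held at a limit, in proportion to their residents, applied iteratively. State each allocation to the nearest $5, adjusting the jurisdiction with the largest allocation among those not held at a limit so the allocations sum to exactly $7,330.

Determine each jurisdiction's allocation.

Lakeview Ward: $610 | Garrison Borough: $1,100 | Central Zone: $2,230 | Pioneer Precinct: $400 | Riverside District: $2,990

Total residents = 5,844.
Proportional shares (ignoring caps): Lakeview Ward 436.49; Garrison Borough 2,423.26; Central Zone 1,591.68; Pioneer Precinct 748.80; Riverside District 2,129.76.
Cap binds for Garrison Borough ($1,100), Pioneer Precinct ($400); residual $5,830 reallocated over remaining residents 3,315.
Remaining shares: Lakeview Ward 612.02 → $610; Central Zone 2,231.76 → $2,230; Riverside District 2,986.23 → $2,985.
Rounding difference +$5 applied to Riverside District → $2,990.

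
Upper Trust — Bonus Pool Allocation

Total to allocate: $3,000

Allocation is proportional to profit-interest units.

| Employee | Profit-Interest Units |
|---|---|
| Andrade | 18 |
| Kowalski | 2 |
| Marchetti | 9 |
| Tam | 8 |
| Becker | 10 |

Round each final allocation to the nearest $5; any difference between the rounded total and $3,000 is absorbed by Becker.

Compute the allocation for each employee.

Profit-interest units total: 47.
Pro-rata amounts: Andrade 18/47 × $3,000 = 1,148.94; Kowalski 2/47 × $3,000 = 127.66; Marchetti 9/47 × $3,000 = 574.47; Tam 8/47 × $3,000 = 510.64; Becker 10/47 × $3,000 = 638.30.
Rounded to nearest $5: Andrade $1,150; Kowalski $130; Marchetti $575; Tam $510; Becker $640. Sum = $3,005.
Difference $3,000 − $3,005 = −$5 applied to Becker: Becker becomes $635.

Andrade: $1,150; Kowalski: $130; Marchetti: $575; Tam: $510; Becker: $635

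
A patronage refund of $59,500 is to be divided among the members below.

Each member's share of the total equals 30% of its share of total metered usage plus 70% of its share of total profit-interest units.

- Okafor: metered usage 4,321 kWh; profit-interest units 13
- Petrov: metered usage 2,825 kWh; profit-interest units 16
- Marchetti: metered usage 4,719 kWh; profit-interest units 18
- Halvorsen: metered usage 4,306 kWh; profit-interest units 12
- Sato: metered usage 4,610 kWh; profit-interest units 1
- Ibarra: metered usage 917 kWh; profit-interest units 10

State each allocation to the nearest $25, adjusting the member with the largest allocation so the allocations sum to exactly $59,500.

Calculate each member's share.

Okafor: $11,300; Petrov: $11,850; Marchetti: $14,600; Halvorsen: $10,675; Sato: $4,375; Ibarra: $6,700

Totals — metered usage 21,698, profit-interest units 70.
Combined weights (30% metered usage + 70% profit-interest units): Okafor 0.1897; Petrov 0.1991; Marchetti 0.2452; Halvorsen 0.1795; Sato 0.0737; Ibarra 0.1127.
Proportional shares: Okafor 11,289.70; Petrov 11,844.00; Marchetti 14,592.12; Halvorsen 10,682.36; Sato 4,387.45; Ibarra 6,704.38.
At nearest $25: Okafor $11,300; Petrov $11,850; Marchetti $14,600; Halvorsen $10,675; Sato $4,375; Ibarra $6,700. Sum = $59,500.
Sum already equals the total — no adjustment.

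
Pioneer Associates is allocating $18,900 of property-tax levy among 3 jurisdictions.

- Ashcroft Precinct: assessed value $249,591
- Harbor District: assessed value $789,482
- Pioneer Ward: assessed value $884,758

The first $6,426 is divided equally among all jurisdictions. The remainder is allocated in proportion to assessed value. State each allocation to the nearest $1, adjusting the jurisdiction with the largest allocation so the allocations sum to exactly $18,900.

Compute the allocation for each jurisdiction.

Ashcroft Precinct: $3,760; Harbor District: $7,261; Pioneer Ward: $7,879

Equal tier: $6,426 ÷ 3 = $2,142 apiece.
Remainder $12,474 by assessed value (total 1,923,831): Ashcroft Precinct 1,618.33 → $1,618; Harbor District 5,118.95 → $5,119; Pioneer Ward 5,736.72 → $5,737.
Totals: Ashcroft Precinct $2,142 + $1,618 = $3,760; Harbor District $2,142 + $5,119 = $7,261; Pioneer Ward $2,142 + $5,737 = $7,879.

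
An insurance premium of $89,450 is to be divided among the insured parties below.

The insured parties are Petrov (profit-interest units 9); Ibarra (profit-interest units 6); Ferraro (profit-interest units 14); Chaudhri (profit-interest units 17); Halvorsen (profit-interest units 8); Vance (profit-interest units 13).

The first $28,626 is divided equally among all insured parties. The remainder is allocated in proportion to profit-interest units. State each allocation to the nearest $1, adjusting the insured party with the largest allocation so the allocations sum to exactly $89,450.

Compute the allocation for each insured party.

Petrov: $12,941; Ibarra: $10,218; Ferraro: $17,480; Chaudhri: $20,204; Halvorsen: $12,034; Vance: $16,573

$28,626 shared equally gives $4,771 per insured party.
Remainder $60,824 by profit-interest units (total 67): Petrov 8,170.39 → $8,170; Ibarra 5,446.93 → $5,447; Ferraro 12,709.49 → $12,709; Chaudhri 15,432.96 → $15,433; Halvorsen 7,262.57 → $7,263; Vance 11,801.67 → $11,802.
Totals: Petrov $4,771 + $8,170 = $12,941; Ibarra $4,771 + $5,447 = $10,218; Ferraro $4,771 + $12,709 = $17,480; Chaudhri $4,771 + $15,433 = $20,204; Halvorsen $4,771 + $7,263 = $12,034; Vance $4,771 + $11,802 = $16,573.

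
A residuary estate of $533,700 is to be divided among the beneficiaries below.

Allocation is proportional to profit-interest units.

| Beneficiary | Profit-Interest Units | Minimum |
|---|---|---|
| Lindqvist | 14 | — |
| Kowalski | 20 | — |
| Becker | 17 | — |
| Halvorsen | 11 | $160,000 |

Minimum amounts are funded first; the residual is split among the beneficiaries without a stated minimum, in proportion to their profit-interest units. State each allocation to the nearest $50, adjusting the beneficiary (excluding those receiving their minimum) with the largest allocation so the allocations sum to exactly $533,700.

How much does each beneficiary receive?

Fund the minimums — Halvorsen $160,000. Balance $373,700.
Balance split over remaining profit-interest units 51: Lindqvist 102,584.31 → $102,600; Kowalski 146,549.02 → $146,550; Becker 124,566.67 → $124,550.

Lindqvist: $102,600 | Kowalski: $146,550 | Becker: $124,550 | Halvorsen: $160,000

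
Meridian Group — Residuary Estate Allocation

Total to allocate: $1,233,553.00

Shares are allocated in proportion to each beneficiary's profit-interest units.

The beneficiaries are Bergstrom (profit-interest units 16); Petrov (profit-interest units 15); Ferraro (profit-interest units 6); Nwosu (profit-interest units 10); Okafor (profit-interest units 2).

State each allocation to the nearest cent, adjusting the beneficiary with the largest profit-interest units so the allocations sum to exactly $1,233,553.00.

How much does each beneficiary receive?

Bergstrom: $402,792.81 | Petrov: $377,618.27 | Ferraro: $151,047.31 | Nwosu: $251,745.51 | Okafor: $50,349.10

Total profit-interest units = 16 + 15 + 6 + 10 + 2 = 49.
Proportional shares: Bergstrom 402,792.8163; Petrov 377,618.2653; Ferraro 151,047.3061; Nwosu 251,745.5102; Okafor 50,349.1020.
Rounded to nearest cent: Bergstrom $402,792.82; Petrov $377,618.27; Ferraro $151,047.31; Nwosu $251,745.51; Okafor $50,349.10. Sum = $1,233,553.01.
Difference $1,233,553.00 − $1,233,553.01 = −$0.01 applied to largest profit-interest units (Bergstrom): Bergstrom becomes $402,792.81.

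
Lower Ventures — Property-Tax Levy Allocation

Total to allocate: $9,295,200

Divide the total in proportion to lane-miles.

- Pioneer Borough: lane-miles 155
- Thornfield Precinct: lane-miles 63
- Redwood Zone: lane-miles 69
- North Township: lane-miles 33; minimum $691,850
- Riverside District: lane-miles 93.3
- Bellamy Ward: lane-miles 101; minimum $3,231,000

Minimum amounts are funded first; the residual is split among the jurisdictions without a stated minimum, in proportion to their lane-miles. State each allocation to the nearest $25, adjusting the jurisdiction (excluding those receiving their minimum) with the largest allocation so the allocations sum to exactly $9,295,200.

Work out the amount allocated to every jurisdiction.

Pioneer Borough: $2,189,625; Thornfield Precinct: $889,975; Redwood Zone: $974,725; North Township: $691,850; Riverside District: $1,318,025; Bellamy Ward: $3,231,000

Guaranteed amounts: North Township $691,850; Bellamy Ward $3,231,000. Remaining pool $5,372,350.
Remaining pool split over remaining lane-miles 380.3: Pioneer Borough 2,189,624.64 → $2,189,625; Thornfield Precinct 889,976.47 → $889,975; Redwood Zone 974,736.13 → $974,725; Riverside District 1,318,012.77 → $1,318,025.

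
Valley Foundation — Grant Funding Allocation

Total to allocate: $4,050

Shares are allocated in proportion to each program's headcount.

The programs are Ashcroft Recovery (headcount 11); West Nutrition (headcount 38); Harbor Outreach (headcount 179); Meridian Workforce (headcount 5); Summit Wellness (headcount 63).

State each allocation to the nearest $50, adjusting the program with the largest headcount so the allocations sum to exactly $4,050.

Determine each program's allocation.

Total headcount = 296.
Raw shares: Ashcroft Recovery 11/296 × $4,050 = 150.51; West Nutrition 38/296 × $4,050 = 519.93; Harbor Outreach 179/296 × $4,050 = 2,449.16; Meridian Workforce 5/296 × $4,050 = 68.41; Summit Wellness 63/296 × $4,050 = 861.99.
Rounded to nearest $50: Ashcroft Recovery $150; West Nutrition $500; Harbor Outreach $2,450; Meridian Workforce $50; Summit Wellness $850. Sum = $4,000.
Difference $4,050 − $4,000 = +$50 applied to largest headcount (Harbor Outreach): Harbor Outreach becomes $2,500.

Ashcroft Recovery: $150; West Nutrition: $500; Harbor Outreach: $2,500; Meridian Workforce: $50; Summit Wellness: $850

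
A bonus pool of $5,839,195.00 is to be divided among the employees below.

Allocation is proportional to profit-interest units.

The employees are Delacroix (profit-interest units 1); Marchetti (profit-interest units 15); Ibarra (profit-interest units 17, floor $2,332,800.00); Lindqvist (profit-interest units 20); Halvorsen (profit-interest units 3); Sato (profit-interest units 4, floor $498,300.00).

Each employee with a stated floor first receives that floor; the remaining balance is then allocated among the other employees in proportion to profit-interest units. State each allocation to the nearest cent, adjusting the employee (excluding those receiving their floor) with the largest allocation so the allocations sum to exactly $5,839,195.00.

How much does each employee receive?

Delacroix: $77,130.64 | Marchetti: $1,156,959.62 | Ibarra: $2,332,800.00 | Lindqvist: $1,542,612.82 | Halvorsen: $231,391.92 | Sato: $498,300.00

Minimums first: Ibarra $2,332,800.00; Sato $498,300.00. Remaining pool $3,008,095.00.
Remaining pool split over remaining profit-interest units 39: Delacroix 77,130.6410 → $77,130.64; Marchetti 1,156,959.6154 → $1,156,959.62; Lindqvist 1,542,612.8205 → $1,542,612.82; Halvorsen 231,391.9231 → $231,391.92.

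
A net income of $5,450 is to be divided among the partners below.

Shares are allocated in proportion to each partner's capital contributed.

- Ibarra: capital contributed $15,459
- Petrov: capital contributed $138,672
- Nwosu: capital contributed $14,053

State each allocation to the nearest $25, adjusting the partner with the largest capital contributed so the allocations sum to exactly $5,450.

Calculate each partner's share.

Ibarra: $500; Petrov: $4,500; Nwosu: $450

Sum of capital contributed: 15,459 + 138,672 + 14,053 = 168,184.
Proportional shares: Ibarra 500.95; Petrov 4,493.66; Nwosu 455.39.
Rounded to nearest $25: Ibarra $500; Petrov $4,500; Nwosu $450. Sum = $5,450.
Rounded total matches; no reconciliation needed.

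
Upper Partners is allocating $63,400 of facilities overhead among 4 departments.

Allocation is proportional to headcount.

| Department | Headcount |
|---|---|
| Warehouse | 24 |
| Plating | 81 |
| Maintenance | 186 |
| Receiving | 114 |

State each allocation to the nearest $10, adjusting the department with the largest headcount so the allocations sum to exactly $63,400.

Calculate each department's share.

Warehouse: $3,760 · Plating: $12,680 · Maintenance: $29,110 · Receiving: $17,850

Combined headcount = 405.
Raw shares: Warehouse 24/405 × $63,400 = 3,757.04; Plating 81/405 × $63,400 = 12,680.00; Maintenance 186/405 × $63,400 = 29,117.04; Receiving 114/405 × $63,400 = 17,845.93.
Rounded to nearest $10: Warehouse $3,760; Plating $12,680; Maintenance $29,120; Receiving $17,850. Sum = $63,410.
Difference $63,400 − $63,410 = −$10 applied to largest headcount (Maintenance): Maintenance becomes $29,110.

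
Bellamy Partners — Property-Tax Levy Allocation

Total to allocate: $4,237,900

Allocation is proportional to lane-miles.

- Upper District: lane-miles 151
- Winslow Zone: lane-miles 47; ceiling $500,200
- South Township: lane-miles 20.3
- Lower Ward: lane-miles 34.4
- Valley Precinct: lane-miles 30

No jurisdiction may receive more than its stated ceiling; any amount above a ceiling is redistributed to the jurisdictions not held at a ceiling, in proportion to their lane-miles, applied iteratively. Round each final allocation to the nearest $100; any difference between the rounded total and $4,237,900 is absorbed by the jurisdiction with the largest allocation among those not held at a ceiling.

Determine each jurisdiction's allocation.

Upper District: $2,394,600 · Winslow Zone: $500,200 · South Township: $321,900 · Lower Ward: $545,500 · Valley Precinct: $475,700

Sum of lane-miles: 282.7.
Unconstrained shares: Upper District 2,263,611.25; Winslow Zone 704,567.74; South Township 304,313.30; Lower Ward 515,683.62; Valley Precinct 449,724.09.
Capped: Winslow Zone ($500,200); balance $3,737,700 reallocated over remaining lane-miles 235.7.
Shares after redistribution: Upper District 2,394,538.40 → $2,394,500; South Township 321,914.76 → $321,900; Lower Ward 545,510.73 → $545,500; Valley Precinct 475,736.11 → $475,700.
Rounding difference +$100 applied to Upper District → $2,394,600.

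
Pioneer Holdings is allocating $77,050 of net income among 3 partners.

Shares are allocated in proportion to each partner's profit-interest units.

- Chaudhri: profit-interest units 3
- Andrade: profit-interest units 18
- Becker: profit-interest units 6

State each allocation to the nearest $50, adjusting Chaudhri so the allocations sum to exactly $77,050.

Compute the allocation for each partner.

Profit-interest units total: 27.
Proportional shares: Chaudhri 3/27 × $77,050 = 8,561.11; Andrade 18/27 × $77,050 = 51,366.67; Becker 6/27 × $77,050 = 17,122.22.
Rounded to nearest $50: Chaudhri $8,550; Andrade $51,350; Becker $17,100. Sum = $77,000.
Difference $77,050 − $77,000 = +$50 applied to Chaudhri: Chaudhri becomes $8,600.

Chaudhri: $8,600 | Andrade: $51,350 | Becker: $17,100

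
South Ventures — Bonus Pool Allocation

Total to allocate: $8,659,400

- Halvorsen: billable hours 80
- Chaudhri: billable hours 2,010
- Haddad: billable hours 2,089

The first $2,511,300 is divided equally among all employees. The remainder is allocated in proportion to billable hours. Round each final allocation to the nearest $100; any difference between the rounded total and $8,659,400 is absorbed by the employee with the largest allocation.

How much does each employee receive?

$2,511,300 shared equally gives $837,100 per employee.
Remainder $6,148,100 by billable hours (total 4,179): Halvorsen 117,695.14 → $117,700; Chaudhri 2,957,090.45 → $2,957,100; Haddad 3,073,314.41 → $3,073,300.
Totals: Halvorsen $837,100 + $117,700 = $954,800; Chaudhri $837,100 + $2,957,100 = $3,794,200; Haddad $837,100 + $3,073,300 = $3,910,400.

Halvorsen: $954,800 · Chaudhri: $3,794,200 · Haddad: $3,910,400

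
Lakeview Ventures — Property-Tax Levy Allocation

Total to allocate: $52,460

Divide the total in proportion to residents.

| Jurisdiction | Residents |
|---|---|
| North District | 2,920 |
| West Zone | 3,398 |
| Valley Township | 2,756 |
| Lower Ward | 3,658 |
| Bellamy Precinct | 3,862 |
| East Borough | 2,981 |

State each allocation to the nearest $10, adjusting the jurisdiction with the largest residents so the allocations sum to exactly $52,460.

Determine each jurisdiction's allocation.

Sum of residents: 19,575.
Pro-rata amounts: North District 2,920/19,575 × $52,460 = 7,825.45; West Zone 3,398/19,575 × $52,460 = 9,106.47; Valley Township 2,756/19,575 × $52,460 = 7,385.94; Lower Ward 3,658/19,575 × $52,460 = 9,803.25; Bellamy Precinct 3,862/19,575 × $52,460 = 10,349.96; East Borough 2,981/19,575 × $52,460 = 7,988.93.
At nearest $10: North District $7,830; West Zone $9,110; Valley Township $7,390; Lower Ward $9,800; Bellamy Precinct $10,350; East Borough $7,990. Sum = $52,470.
Difference $52,460 − $52,470 = −$10 applied to largest residents (Bellamy Precinct): Bellamy Precinct becomes $10,340.

North District: $7,830 | West Zone: $9,110 | Valley Township: $7,390 | Lower Ward: $9,800 | Bellamy Precinct: $10,340 | East Borough: $7,990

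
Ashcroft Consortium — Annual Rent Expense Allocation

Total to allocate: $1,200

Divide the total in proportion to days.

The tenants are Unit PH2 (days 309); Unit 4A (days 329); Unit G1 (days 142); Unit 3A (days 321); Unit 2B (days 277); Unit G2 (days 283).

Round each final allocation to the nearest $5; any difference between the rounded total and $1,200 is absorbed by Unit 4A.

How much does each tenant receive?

Unit PH2: $225 · Unit 4A: $235 · Unit G1: $105 · Unit 3A: $230 · Unit 2B: $200 · Unit G2: $205

Days total: 1,661.
Pro-rata amounts: Unit PH2 309/1,661 × $1,200 = 223.24; Unit 4A 329/1,661 × $1,200 = 237.69; Unit G1 142/1,661 × $1,200 = 102.59; Unit 3A 321/1,661 × $1,200 = 231.91; Unit 2B 277/1,661 × $1,200 = 200.12; Unit G2 283/1,661 × $1,200 = 204.46.
After rounding ($5): Unit PH2 $225; Unit 4A $240; Unit G1 $105; Unit 3A $230; Unit 2B $200; Unit G2 $205. Sum = $1,205.
Difference $1,200 − $1,205 = −$5 applied to Unit 4A: Unit 4A becomes $235.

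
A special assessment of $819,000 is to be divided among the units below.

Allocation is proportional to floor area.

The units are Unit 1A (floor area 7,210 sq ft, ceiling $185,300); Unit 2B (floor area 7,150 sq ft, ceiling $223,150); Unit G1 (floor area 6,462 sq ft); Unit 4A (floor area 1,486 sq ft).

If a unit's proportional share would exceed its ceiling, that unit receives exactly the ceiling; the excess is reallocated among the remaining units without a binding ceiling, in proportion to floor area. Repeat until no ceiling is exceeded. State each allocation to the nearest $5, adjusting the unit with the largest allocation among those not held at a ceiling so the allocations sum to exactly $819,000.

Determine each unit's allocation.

Total floor area = 22,308.
Unconstrained shares: Unit 1A 264,702.80; Unit 2B 262,500.00; Unit G1 237,241.26; Unit 4A 54,555.94.
Cap binds for Unit 1A ($185,300), Unit 2B ($223,150); residual $410,550 reallocated over remaining floor area 7,948.
Redistributed shares: Unit G1 333,791.41 → $333,790; Unit 4A 76,758.59 → $76,760.

Unit 1A: $185,300 · Unit 2B: $223,150 · Unit G1: $333,790 · Unit 4A: $76,760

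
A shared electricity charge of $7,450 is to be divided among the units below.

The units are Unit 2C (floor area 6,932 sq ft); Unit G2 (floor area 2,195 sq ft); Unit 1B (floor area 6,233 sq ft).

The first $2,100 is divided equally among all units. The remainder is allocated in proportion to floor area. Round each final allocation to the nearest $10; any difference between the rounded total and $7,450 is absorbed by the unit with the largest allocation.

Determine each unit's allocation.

$2,100 shared equally gives $700 per unit.
Remainder $5,350 by floor area (total 15,360): Unit 2C 2,414.47 → $2,410; Unit G2 764.53 → $760; Unit 1B 2,171.00 → $2,170.
Rounding difference +$10 on remainder applied to Unit 2C.
Totals: Unit 2C $700 + $2,420 = $3,120; Unit G2 $700 + $760 = $1,460; Unit 1B $700 + $2,170 = $2,870.

Unit 2C: $3,120 | Unit G2: $1,460 | Unit 1B: $2,870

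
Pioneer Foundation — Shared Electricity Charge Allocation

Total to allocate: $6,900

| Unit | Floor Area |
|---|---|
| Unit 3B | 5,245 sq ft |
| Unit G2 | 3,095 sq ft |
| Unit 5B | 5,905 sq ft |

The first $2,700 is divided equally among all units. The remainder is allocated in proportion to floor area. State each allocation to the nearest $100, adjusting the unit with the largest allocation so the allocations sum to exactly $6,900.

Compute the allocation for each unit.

$2,700 shared equally gives $900 per unit.
Remainder $4,200 by floor area (total 14,245): Unit 3B 1,546.44 → $1,500; Unit G2 912.53 → $900; Unit 5B 1,741.03 → $1,700.
Rounding difference +$100 on remainder applied to Unit 5B.
Totals: Unit 3B $900 + $1,500 = $2,400; Unit G2 $900 + $900 = $1,800; Unit 5B $900 + $1,800 = $2,700.

Unit 3B: $2,400 | Unit G2: $1,800 | Unit 5B: $2,700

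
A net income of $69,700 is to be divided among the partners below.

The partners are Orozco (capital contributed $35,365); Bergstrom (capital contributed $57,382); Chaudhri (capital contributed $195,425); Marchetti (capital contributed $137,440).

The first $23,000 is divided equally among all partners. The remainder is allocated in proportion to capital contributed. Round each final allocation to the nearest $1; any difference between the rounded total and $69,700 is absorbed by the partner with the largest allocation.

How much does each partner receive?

Orozco: $9,630; Bergstrom: $12,046; Chaudhri: $27,193; Marchetti: $20,831

First tranche $23,000 split equally: $5,750 each.
Remainder $46,700 by capital contributed (total 425,612): Orozco 3,880.40 → $3,880; Bergstrom 6,296.20 → $6,296; Chaudhri 21,442.88 → $21,443; Marchetti 15,080.51 → $15,081.
Totals: Orozco $5,750 + $3,880 = $9,630; Bergstrom $5,750 + $6,296 = $12,046; Chaudhri $5,750 + $21,443 = $27,193; Marchetti $5,750 + $15,081 = $20,831.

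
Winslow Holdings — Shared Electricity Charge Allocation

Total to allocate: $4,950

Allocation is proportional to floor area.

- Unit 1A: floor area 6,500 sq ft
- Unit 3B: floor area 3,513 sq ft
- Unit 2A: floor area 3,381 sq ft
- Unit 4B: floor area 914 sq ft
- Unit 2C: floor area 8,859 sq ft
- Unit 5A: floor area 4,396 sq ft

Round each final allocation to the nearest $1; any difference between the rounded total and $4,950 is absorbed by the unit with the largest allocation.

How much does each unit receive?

Combined floor area = 27,563.
Pro-rata amounts: Unit 1A 6,500/27,563 × $4,950 = 1,167.33; Unit 3B 3,513/27,563 × $4,950 = 630.89; Unit 2A 3,381/27,563 × $4,950 = 607.19; Unit 4B 914/27,563 × $4,950 = 164.14; Unit 2C 8,859/27,563 × $4,950 = 1,590.98; Unit 5A 4,396/27,563 × $4,950 = 789.47.
At nearest $1: Unit 1A $1,167; Unit 3B $631; Unit 2A $607; Unit 4B $164; Unit 2C $1,591; Unit 5A $789. Sum = $4,949.
Difference $4,950 − $4,949 = +$1 applied to largest allocation (Unit 2C): Unit 2C becomes $1,592.

Unit 1A: $1,167 · Unit 3B: $631 · Unit 2A: $607 · Unit 4B: $164 · Unit 2C: $1,592 · Unit 5A: $789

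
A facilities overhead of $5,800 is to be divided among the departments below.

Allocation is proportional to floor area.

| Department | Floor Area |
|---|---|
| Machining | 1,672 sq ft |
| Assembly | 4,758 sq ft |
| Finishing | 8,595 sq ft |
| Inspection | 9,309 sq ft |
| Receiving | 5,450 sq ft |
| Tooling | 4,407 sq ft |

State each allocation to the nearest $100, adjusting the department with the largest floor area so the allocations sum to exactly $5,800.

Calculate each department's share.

Combined floor area = 1,672 + 4,758 + 8,595 + 9,309 + 5,450 + 4,407 = 34,191.
Proportional shares: Machining 283.63; Assembly 807.12; Finishing 1,458.02; Inspection 1,579.13; Receiving 924.51; Tooling 747.58.
Rounded to nearest $100: Machining $300; Assembly $800; Finishing $1,500; Inspection $1,600; Receiving $900; Tooling $700. Sum = $5,800.
Sum already equals the total — no adjustment.

Machining: $300; Assembly: $800; Finishing: $1,500; Inspection: $1,600; Receiving: $900; Tooling: $700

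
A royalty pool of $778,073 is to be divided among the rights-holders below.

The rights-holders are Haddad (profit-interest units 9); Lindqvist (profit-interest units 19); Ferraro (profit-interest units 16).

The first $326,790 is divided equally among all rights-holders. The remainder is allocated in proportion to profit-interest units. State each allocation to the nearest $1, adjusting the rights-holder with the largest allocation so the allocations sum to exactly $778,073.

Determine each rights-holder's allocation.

Haddad: $201,238 | Lindqvist: $303,802 | Ferraro: $273,033

Equal tier: $326,790 ÷ 3 = $108,930 apiece.
Remainder $451,283 by profit-interest units (total 44): Haddad 92,307.89 → $92,308; Lindqvist 194,872.20 → $194,872; Ferraro 164,102.91 → $164,103.
Totals: Haddad $108,930 + $92,308 = $201,238; Lindqvist $108,930 + $194,872 = $303,802; Ferraro $108,930 + $164,103 = $273,033.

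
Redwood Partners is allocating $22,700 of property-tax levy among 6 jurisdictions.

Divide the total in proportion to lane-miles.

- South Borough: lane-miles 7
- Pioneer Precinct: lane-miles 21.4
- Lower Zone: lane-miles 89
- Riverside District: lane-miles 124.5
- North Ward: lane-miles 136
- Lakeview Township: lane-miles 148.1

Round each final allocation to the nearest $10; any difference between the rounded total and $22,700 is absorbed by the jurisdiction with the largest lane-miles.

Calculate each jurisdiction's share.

South Borough: $300 | Pioneer Precinct: $920 | Lower Zone: $3,840 | Riverside District: $5,370 | North Ward: $5,870 | Lakeview Township: $6,400

Total lane-miles = 526.
Pro-rata amounts: South Borough 7/526 × $22,700 = 302.09; Pioneer Precinct 21.4/526 × $22,700 = 923.54; Lower Zone 89/526 × $22,700 = 3,840.87; Riverside District 124.5/526 × $22,700 = 5,372.91; North Ward 136/526 × $22,700 = 5,869.20; Lakeview Township 148.1/526 × $22,700 = 6,391.39.
At nearest $10: South Borough $300; Pioneer Precinct $920; Lower Zone $3,840; Riverside District $5,370; North Ward $5,870; Lakeview Township $6,390. Sum = $22,690.
Difference $22,700 − $22,690 = +$10 applied to largest lane-miles (Lakeview Township): Lakeview Township becomes $6,400.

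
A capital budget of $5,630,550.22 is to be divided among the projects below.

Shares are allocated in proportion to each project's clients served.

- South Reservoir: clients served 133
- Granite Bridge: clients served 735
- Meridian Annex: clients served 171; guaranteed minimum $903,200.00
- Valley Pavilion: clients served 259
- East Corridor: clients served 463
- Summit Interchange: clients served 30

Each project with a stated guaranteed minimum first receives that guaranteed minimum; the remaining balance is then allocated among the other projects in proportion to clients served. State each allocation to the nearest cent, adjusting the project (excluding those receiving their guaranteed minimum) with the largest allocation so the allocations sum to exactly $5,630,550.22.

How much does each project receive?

South Reservoir: $388,109.62; Granite Bridge: $2,144,816.30; Meridian Annex: $903,200.00; Valley Pavilion: $755,792.41; East Corridor: $1,351,088.37; Summit Interchange: $87,543.52

Minimums first: Meridian Annex $903,200.00. Balance $4,727,350.22.
Balance split over remaining clients served 1,620: South Reservoir 388,109.6168 → $388,109.62; Granite Bridge 2,144,816.3035 → $2,144,816.30; Valley Pavilion 755,792.4117 → $755,792.41; East Corridor 1,351,088.3653 → $1,351,088.37; Summit Interchange 87,543.5226 → $87,543.52.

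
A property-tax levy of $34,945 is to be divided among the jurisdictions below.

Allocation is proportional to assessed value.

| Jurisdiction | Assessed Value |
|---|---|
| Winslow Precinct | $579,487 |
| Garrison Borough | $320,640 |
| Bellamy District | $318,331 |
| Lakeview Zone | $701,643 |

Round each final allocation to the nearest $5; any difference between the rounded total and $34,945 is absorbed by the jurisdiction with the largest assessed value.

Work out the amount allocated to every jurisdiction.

Sum of assessed value: 579,487 + 320,640 + 318,331 + 701,643 = 1,920,101.
Proportional shares: Winslow Precinct 10,546.41; Garrison Borough 5,835.51; Bellamy District 5,793.49; Lakeview Zone 12,769.60.
At nearest $5: Winslow Precinct $10,545; Garrison Borough $5,835; Bellamy District $5,795; Lakeview Zone $12,770. Sum = $34,945.
Rounded total matches; no reconciliation needed.

Winslow Precinct: $10,545; Garrison Borough: $5,835; Bellamy District: $5,795; Lakeview Zone: $12,770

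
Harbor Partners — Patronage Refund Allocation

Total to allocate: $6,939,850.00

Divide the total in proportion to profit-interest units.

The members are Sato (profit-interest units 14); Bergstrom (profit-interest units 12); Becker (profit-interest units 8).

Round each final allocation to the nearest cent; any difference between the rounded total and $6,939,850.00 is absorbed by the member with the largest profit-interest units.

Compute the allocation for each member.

Sato: $2,857,585.30; Bergstrom: $2,449,358.82; Becker: $1,632,905.88

Total profit-interest units = 14 + 12 + 8 = 34.
Pro-rata amounts: Sato 2,857,585.2941; Bergstrom 2,449,358.8235; Becker 1,632,905.8824.
At nearest cent: Sato $2,857,585.29; Bergstrom $2,449,358.82; Becker $1,632,905.88. Sum = $6,939,849.99.
Difference $6,939,850.00 − $6,939,849.99 = +$0.01 applied to largest profit-interest units (Sato): Sato becomes $2,857,585.30.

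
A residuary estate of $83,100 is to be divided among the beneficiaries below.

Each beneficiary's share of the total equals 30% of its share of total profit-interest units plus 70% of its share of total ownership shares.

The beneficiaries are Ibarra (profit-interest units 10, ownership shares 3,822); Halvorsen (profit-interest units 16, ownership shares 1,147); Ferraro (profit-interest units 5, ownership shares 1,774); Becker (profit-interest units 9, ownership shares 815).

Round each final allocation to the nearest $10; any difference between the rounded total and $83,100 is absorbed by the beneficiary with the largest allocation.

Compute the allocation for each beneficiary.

Profit-interest units total 40; ownership shares total 7,558.
Combined weights (30% profit-interest units + 70% ownership shares): Ibarra 0.4290; Halvorsen 0.2262; Ferraro 0.2018; Becker 0.1430.
Pro-rata amounts: Ibarra 35,648.45; Halvorsen 18,799.86; Ferraro 16,769.81; Becker 11,881.88.
Rounded to nearest $10: Ibarra $35,650; Halvorsen $18,800; Ferraro $16,770; Becker $11,880. Sum = $83,100.
Rounded total matches; no reconciliation needed.

Ibarra: $35,650 · Halvorsen: $18,800 · Ferraro: $16,770 · Becker: $11,880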